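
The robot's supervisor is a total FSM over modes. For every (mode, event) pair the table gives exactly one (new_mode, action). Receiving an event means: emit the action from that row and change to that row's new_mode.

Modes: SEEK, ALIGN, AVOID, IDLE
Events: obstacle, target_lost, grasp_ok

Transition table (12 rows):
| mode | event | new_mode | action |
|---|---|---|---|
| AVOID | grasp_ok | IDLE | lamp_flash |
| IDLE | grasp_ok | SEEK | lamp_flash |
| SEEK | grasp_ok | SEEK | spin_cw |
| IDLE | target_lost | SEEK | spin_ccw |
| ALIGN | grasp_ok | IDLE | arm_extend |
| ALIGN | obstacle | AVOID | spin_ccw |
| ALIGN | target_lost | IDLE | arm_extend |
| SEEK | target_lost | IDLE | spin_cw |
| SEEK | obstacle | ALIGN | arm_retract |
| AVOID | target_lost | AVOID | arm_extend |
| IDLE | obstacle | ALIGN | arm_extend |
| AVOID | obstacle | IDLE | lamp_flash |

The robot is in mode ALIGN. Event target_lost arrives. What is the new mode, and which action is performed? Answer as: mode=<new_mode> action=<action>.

mode=IDLE action=arm_extend

current mode = ALIGN; filter table to that mode:
  (ALIGN, grasp_ok) → (IDLE, arm_extend)
  (ALIGN, obstacle) → (AVOID, spin_ccw)
  (ALIGN, target_lost) → (IDLE, arm_extend)  ← event matches
event = target_lost selects (IDLE, arm_extend)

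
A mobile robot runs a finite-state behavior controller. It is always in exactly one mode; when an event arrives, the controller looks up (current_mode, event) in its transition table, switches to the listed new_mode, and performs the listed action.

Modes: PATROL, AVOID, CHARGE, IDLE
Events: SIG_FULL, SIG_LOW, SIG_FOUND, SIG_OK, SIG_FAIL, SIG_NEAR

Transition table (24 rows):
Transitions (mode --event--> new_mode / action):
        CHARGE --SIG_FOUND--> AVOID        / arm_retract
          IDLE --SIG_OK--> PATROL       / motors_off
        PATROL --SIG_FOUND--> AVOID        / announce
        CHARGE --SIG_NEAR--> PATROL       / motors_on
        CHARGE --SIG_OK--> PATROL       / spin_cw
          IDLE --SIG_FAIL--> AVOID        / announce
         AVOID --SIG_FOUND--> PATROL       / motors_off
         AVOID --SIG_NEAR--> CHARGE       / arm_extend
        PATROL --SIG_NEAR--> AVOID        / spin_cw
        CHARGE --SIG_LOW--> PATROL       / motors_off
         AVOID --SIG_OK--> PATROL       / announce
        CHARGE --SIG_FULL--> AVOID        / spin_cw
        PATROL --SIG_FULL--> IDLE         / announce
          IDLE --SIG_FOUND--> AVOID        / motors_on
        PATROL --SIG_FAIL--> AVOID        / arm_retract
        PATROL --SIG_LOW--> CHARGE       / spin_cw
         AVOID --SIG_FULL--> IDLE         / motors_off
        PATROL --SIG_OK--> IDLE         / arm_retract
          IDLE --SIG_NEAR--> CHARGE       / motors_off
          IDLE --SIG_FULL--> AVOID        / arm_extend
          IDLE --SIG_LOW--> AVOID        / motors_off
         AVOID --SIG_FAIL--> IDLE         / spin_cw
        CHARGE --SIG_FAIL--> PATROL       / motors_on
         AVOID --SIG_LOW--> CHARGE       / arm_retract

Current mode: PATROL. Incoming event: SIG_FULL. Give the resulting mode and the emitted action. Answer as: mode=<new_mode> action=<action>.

current mode = PATROL; filter table to that mode:
  (PATROL, SIG_FOUND) → (AVOID, announce)
  (PATROL, SIG_NEAR) → (AVOID, spin_cw)
  (PATROL, SIG_FULL) → (IDLE, announce)  ← event matches
  (PATROL, SIG_FAIL) → (AVOID, arm_retract)
  (PATROL, SIG_LOW) → (CHARGE, spin_cw)
  (PATROL, SIG_OK) → (IDLE, arm_retract)
event = SIG_FULL selects (IDLE, announce)

mode=IDLE action=announce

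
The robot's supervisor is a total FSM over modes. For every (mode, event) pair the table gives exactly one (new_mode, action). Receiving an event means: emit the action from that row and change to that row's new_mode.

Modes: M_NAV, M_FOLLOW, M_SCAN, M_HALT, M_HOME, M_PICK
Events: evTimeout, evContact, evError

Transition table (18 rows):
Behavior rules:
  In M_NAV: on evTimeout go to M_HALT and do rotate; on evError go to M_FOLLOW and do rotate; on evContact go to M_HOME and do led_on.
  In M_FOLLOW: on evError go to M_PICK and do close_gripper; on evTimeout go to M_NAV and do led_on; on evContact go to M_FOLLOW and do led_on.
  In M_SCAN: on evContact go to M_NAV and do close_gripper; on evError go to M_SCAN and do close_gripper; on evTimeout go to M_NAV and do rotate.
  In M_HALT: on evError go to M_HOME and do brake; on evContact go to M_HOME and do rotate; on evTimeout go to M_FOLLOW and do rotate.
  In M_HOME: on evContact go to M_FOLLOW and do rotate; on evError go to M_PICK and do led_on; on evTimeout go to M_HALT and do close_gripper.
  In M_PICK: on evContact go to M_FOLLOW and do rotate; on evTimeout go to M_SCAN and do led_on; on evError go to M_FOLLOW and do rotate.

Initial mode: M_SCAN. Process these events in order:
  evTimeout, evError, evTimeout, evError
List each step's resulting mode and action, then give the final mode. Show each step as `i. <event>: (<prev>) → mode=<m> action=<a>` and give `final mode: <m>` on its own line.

1. evTimeout: (M_SCAN) → mode=M_NAV action=rotate
2. evError: (M_NAV) → mode=M_FOLLOW action=rotate
3. evTimeout: (M_FOLLOW) → mode=M_NAV action=led_on
4. evError: (M_NAV) → mode=M_FOLLOW action=rotate

final mode: M_FOLLOW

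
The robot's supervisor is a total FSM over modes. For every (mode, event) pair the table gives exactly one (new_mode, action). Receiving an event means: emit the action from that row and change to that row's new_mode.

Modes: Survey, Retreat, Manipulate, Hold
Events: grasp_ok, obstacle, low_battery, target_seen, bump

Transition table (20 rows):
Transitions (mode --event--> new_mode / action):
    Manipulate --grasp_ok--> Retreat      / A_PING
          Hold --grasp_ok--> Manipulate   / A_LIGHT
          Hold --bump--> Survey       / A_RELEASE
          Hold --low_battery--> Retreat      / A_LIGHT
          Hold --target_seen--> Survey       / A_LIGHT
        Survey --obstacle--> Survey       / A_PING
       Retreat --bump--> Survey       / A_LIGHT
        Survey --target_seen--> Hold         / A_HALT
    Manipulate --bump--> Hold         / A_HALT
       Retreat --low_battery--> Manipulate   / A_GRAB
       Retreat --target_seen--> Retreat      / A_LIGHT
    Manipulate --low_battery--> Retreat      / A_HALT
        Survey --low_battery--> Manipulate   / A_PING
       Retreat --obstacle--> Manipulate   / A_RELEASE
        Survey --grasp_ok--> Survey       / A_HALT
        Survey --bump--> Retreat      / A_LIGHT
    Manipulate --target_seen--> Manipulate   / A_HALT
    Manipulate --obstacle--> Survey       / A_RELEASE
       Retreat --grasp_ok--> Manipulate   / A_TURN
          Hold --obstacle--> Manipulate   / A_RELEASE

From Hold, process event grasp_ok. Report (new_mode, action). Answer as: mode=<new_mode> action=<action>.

mode=Manipulate action=A_LIGHT

current mode = Hold; filter table to that mode:
  (Hold, grasp_ok) → (Manipulate, A_LIGHT)  ← event matches
  (Hold, bump) → (Survey, A_RELEASE)
  (Hold, low_battery) → (Retreat, A_LIGHT)
  (Hold, target_seen) → (Survey, A_LIGHT)
  (Hold, obstacle) → (Manipulate, A_RELEASE)
event = grasp_ok selects (Manipulate, A_LIGHT)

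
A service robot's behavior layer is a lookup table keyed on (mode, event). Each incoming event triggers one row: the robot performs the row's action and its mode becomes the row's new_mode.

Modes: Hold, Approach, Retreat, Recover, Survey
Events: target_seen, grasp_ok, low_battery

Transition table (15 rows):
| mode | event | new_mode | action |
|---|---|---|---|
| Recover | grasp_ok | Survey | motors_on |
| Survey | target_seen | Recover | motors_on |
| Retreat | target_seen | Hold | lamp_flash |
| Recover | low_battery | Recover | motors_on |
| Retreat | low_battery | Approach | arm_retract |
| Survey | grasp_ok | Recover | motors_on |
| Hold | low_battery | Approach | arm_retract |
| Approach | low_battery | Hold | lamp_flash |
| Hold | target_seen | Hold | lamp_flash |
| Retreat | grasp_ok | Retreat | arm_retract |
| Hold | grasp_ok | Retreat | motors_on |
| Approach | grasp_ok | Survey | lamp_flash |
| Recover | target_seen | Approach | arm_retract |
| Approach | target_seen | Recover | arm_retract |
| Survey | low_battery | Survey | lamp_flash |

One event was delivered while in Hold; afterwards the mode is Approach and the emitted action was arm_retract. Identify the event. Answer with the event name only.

try target_seen: (Hold, target_seen) → (Hold, lamp_flash)
try grasp_ok: (Hold, grasp_ok) → (Retreat, motors_on)
try low_battery: (Hold, low_battery) → (Approach, arm_retract)  ← matches

low_battery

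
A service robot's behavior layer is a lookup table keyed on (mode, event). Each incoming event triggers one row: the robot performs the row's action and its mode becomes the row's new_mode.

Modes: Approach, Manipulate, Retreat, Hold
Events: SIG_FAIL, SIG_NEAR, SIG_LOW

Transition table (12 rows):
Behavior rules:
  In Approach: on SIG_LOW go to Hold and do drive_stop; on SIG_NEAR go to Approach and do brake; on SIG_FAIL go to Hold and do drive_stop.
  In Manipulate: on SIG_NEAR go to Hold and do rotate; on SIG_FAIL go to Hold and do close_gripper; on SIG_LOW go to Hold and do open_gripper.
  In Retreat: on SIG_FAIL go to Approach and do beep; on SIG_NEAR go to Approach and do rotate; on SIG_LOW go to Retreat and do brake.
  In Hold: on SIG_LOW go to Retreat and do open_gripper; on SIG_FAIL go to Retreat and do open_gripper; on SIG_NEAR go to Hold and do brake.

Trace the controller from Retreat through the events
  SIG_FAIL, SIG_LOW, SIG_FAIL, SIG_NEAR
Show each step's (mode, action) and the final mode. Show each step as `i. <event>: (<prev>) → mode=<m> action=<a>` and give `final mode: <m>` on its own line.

final mode: Approach

1. SIG_FAIL: (Retreat) → mode=Approach action=beep
2. SIG_LOW: (Approach) → mode=Hold action=drive_stop
3. SIG_FAIL: (Hold) → mode=Retreat action=open_gripper
4. SIG_NEAR: (Retreat) → mode=Approach action=rotate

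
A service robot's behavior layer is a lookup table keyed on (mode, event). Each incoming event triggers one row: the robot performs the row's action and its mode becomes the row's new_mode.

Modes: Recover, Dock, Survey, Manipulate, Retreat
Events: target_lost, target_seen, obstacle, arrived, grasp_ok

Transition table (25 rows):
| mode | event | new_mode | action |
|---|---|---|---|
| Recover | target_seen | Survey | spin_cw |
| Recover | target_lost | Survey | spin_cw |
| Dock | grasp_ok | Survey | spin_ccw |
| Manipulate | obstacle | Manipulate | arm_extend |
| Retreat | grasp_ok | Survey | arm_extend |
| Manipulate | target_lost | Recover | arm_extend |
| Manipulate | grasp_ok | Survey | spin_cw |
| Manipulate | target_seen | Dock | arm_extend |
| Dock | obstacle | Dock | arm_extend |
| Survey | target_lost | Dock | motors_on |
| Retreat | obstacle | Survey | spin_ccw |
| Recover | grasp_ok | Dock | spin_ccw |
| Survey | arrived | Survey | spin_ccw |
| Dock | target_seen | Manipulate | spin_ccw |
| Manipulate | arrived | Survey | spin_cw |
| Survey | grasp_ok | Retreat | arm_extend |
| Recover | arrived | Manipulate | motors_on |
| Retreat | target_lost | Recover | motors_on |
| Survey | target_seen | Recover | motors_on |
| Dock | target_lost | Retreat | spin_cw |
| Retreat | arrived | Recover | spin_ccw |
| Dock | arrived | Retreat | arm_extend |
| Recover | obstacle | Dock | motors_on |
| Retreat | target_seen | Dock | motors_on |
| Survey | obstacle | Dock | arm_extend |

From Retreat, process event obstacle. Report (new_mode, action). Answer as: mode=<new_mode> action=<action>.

mode=Survey action=spin_ccw

current mode = Retreat; filter table to that mode:
  (Retreat, grasp_ok) → (Survey, arm_extend)
  (Retreat, obstacle) → (Survey, spin_ccw)  ← event matches
  (Retreat, target_lost) → (Recover, motors_on)
  (Retreat, arrived) → (Recover, spin_ccw)
  (Retreat, target_seen) → (Dock, motors_on)
event = obstacle selects (Survey, spin_ccw)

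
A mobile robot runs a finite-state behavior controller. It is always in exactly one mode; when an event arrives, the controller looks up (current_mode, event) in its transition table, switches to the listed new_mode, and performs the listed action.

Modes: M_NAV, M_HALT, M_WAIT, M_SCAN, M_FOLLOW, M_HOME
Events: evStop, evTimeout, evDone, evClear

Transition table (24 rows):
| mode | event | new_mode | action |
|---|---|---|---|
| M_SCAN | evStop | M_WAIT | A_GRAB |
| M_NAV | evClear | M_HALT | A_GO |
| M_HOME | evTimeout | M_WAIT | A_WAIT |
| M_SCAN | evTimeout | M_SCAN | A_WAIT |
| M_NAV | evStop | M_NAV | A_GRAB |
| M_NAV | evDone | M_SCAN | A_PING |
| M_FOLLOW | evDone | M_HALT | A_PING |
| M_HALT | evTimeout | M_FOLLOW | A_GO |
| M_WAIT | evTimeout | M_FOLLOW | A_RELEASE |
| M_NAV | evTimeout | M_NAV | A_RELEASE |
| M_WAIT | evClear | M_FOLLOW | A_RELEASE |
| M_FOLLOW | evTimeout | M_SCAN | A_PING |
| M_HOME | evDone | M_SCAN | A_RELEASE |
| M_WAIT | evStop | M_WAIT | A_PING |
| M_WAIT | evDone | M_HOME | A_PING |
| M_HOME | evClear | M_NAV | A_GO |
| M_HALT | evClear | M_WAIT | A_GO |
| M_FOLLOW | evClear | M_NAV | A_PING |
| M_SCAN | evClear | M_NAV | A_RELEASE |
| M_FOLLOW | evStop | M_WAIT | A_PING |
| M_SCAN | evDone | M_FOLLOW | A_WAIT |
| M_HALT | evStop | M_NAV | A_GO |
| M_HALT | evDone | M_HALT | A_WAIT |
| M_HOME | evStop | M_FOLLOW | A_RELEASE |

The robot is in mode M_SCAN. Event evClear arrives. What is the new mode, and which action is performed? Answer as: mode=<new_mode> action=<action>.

current mode = M_SCAN; filter table to that mode:
  (M_SCAN, evStop) → (M_WAIT, A_GRAB)
  (M_SCAN, evTimeout) → (M_SCAN, A_WAIT)
  (M_SCAN, evClear) → (M_NAV, A_RELEASE)  ← event matches
  (M_SCAN, evDone) → (M_FOLLOW, A_WAIT)
event = evClear selects (M_NAV, A_RELEASE)

mode=M_NAV action=A_RELEASE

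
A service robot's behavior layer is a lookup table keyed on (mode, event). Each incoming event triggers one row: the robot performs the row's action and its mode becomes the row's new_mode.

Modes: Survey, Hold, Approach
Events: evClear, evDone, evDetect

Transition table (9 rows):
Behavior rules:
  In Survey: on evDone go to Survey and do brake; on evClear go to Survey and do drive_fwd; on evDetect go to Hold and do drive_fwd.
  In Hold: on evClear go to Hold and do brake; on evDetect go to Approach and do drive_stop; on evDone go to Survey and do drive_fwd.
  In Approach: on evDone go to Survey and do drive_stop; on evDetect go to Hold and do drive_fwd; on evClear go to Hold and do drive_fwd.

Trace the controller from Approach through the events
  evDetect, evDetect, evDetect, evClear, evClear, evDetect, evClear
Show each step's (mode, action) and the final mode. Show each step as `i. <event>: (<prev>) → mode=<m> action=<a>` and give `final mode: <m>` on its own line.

final mode: Hold

1. evDetect: (Approach) → mode=Hold action=drive_fwd
2. evDetect: (Hold) → mode=Approach action=drive_stop
3. evDetect: (Approach) → mode=Hold action=drive_fwd
4. evClear: (Hold) → mode=Hold action=brake
5. evClear: (Hold) → mode=Hold action=brake
6. evDetect: (Hold) → mode=Approach action=drive_stop
7. evClear: (Approach) → mode=Hold action=drive_fwd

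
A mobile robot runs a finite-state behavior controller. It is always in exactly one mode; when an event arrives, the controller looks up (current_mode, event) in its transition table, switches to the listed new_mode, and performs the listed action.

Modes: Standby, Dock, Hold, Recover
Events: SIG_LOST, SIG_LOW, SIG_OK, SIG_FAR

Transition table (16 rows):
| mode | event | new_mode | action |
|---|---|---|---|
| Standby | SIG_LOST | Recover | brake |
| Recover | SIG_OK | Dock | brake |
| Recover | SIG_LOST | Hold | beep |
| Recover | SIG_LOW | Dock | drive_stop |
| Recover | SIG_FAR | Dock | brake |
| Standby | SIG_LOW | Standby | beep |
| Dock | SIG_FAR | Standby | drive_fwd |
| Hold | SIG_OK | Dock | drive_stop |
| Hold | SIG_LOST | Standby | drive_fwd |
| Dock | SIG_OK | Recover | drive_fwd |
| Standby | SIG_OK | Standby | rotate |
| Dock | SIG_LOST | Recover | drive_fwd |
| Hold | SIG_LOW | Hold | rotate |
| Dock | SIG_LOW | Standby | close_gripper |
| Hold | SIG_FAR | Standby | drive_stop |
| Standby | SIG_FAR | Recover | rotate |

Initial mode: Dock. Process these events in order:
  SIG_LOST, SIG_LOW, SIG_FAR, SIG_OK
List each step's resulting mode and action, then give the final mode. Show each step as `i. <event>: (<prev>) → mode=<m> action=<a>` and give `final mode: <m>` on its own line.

1. SIG_LOST: (Dock) → mode=Recover action=drive_fwd
2. SIG_LOW: (Recover) → mode=Dock action=drive_stop
3. SIG_FAR: (Dock) → mode=Standby action=drive_fwd
4. SIG_OK: (Standby) → mode=Standby action=rotate

final mode: Standby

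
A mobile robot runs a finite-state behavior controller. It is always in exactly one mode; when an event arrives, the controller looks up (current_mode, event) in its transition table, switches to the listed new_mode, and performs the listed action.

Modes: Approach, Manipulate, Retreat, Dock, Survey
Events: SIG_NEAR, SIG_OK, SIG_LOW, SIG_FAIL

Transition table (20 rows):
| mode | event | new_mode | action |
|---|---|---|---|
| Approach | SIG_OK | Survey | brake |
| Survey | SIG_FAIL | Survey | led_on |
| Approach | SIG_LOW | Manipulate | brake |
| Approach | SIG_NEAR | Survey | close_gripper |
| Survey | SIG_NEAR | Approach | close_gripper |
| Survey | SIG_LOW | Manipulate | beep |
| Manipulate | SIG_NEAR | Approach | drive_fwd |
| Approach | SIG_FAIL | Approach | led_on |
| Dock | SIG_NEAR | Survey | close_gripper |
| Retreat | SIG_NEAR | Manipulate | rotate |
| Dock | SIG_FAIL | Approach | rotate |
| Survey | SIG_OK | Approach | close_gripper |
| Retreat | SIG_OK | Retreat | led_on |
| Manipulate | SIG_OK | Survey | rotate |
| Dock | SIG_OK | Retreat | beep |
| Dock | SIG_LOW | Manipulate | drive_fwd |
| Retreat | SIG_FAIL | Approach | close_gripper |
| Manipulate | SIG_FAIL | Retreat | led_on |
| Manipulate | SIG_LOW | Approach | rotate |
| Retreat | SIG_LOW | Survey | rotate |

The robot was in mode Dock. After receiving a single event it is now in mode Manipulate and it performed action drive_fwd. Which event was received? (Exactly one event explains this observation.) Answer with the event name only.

SIG_LOW

try SIG_NEAR: (Dock, SIG_NEAR) → (Survey, close_gripper)
try SIG_OK: (Dock, SIG_OK) → (Retreat, beep)
try SIG_LOW: (Dock, SIG_LOW) → (Manipulate, drive_fwd)  ← matches
try SIG_FAIL: (Dock, SIG_FAIL) → (Approach, rotate)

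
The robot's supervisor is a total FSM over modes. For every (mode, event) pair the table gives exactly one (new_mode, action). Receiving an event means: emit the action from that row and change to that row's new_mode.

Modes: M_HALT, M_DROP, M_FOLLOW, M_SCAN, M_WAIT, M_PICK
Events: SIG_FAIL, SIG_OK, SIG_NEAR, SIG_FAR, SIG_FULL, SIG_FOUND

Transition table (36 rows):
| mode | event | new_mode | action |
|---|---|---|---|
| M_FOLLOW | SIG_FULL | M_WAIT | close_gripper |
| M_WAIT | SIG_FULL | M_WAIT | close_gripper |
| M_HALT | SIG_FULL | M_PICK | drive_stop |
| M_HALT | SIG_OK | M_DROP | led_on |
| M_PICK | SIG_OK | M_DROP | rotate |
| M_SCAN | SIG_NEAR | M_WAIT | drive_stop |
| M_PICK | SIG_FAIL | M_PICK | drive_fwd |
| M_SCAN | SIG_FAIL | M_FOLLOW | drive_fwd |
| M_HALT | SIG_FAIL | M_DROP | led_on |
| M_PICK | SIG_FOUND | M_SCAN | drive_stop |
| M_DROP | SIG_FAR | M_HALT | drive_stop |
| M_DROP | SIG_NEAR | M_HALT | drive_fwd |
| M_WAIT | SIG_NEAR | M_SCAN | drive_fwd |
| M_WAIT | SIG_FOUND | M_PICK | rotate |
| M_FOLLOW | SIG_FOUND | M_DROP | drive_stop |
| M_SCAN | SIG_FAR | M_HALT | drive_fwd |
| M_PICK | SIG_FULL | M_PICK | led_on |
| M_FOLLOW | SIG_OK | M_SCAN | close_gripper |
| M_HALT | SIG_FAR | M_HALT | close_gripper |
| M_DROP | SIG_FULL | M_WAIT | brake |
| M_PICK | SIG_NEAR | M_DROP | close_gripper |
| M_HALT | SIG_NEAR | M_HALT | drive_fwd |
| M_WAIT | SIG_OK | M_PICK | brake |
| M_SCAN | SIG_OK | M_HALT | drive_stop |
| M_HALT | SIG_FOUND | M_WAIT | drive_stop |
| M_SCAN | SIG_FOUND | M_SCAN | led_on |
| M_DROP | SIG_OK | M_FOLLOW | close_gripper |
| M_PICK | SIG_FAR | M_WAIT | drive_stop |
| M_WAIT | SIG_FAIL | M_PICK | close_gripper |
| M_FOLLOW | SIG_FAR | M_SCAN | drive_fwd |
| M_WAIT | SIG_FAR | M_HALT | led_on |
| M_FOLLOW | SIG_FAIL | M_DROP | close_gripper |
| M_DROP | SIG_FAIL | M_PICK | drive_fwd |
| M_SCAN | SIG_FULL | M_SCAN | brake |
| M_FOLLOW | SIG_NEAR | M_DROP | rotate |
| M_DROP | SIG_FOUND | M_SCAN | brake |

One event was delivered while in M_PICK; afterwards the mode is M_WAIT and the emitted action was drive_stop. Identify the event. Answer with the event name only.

SIG_FAR

try SIG_FAIL: (M_PICK, SIG_FAIL) → (M_PICK, drive_fwd)
try SIG_OK: (M_PICK, SIG_OK) → (M_DROP, rotate)
try SIG_NEAR: (M_PICK, SIG_NEAR) → (M_DROP, close_gripper)
try SIG_FAR: (M_PICK, SIG_FAR) → (M_WAIT, drive_stop)  ← matches
try SIG_FULL: (M_PICK, SIG_FULL) → (M_PICK, led_on)
try SIG_FOUND: (M_PICK, SIG_FOUND) → (M_SCAN, drive_stop)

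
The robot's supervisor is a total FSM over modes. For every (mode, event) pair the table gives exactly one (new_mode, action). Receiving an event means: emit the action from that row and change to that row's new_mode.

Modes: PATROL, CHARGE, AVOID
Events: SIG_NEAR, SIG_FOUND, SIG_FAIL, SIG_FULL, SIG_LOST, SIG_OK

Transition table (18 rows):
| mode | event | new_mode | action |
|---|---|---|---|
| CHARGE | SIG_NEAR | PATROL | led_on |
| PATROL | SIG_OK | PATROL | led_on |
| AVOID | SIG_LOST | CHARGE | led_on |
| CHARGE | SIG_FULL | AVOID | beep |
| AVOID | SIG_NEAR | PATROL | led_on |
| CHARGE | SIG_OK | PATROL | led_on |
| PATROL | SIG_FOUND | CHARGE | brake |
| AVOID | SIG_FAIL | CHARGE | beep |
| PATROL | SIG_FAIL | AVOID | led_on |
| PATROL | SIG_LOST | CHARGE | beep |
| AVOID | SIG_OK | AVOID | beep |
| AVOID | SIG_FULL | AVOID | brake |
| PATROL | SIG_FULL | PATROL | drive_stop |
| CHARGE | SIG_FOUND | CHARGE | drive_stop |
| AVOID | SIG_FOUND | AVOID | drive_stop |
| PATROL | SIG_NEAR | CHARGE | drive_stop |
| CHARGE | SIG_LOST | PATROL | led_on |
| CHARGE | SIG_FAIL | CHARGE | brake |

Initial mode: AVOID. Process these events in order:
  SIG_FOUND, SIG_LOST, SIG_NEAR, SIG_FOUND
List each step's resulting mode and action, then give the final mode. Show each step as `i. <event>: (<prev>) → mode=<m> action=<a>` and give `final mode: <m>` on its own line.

1. SIG_FOUND: (AVOID) → mode=AVOID action=drive_stop
2. SIG_LOST: (AVOID) → mode=CHARGE action=led_on
3. SIG_NEAR: (CHARGE) → mode=PATROL action=led_on
4. SIG_FOUND: (PATROL) → mode=CHARGE action=brake

final mode: CHARGE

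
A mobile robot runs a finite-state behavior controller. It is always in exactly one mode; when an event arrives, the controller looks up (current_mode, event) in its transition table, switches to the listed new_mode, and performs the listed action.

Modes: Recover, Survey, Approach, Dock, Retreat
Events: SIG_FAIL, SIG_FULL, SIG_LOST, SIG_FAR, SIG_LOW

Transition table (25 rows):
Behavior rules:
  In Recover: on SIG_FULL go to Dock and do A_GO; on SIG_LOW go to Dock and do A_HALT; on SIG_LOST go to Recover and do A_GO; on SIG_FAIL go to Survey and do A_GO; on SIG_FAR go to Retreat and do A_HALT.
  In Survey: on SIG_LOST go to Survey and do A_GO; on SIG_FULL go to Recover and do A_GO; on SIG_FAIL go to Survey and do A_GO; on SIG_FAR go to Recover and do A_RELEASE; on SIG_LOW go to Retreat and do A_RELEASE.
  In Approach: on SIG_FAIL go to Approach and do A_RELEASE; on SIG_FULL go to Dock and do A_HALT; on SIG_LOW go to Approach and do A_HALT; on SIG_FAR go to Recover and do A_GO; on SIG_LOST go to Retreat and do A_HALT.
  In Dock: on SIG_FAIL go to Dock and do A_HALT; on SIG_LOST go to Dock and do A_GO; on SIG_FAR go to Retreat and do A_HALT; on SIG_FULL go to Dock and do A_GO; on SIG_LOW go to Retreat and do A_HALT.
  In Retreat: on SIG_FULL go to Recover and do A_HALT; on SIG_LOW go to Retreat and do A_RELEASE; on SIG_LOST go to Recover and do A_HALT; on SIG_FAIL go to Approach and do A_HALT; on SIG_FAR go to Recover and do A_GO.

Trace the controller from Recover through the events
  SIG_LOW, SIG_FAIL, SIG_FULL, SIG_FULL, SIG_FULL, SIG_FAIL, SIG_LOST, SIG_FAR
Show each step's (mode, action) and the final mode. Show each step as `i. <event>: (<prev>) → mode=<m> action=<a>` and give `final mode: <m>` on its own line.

final mode: Retreat

1. SIG_LOW: (Recover) → mode=Dock action=A_HALT
2. SIG_FAIL: (Dock) → mode=Dock action=A_HALT
3. SIG_FULL: (Dock) → mode=Dock action=A_GO
4. SIG_FULL: (Dock) → mode=Dock action=A_GO
5. SIG_FULL: (Dock) → mode=Dock action=A_GO
6. SIG_FAIL: (Dock) → mode=Dock action=A_HALT
7. SIG_LOST: (Dock) → mode=Dock action=A_GO
8. SIG_FAR: (Dock) → mode=Retreat action=A_HALT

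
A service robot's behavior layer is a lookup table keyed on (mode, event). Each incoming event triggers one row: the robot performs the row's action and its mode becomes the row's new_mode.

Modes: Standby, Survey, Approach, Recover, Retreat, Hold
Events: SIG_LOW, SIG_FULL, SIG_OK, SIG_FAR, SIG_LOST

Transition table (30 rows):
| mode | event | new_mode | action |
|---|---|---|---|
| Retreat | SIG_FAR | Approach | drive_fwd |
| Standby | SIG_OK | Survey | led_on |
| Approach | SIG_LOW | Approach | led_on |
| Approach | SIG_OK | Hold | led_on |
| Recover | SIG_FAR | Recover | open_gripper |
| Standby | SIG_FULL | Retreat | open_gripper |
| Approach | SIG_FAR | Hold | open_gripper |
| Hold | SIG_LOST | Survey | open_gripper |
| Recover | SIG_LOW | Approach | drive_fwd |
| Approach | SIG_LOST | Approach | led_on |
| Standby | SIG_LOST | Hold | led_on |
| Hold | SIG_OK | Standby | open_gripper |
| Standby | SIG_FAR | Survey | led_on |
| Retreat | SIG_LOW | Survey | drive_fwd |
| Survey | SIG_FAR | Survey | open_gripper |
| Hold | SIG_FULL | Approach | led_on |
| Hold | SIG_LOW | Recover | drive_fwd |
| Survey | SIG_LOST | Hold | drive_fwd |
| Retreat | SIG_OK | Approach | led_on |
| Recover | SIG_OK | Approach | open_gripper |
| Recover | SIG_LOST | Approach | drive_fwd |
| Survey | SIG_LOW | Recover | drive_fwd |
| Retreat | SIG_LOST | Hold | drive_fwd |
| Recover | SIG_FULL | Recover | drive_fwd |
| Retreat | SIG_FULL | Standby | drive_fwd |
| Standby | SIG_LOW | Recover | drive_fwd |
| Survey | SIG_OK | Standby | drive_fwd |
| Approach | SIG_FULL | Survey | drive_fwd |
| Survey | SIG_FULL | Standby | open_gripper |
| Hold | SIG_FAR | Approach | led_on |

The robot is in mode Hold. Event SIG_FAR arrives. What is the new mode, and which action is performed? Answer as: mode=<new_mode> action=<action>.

mode=Approach action=led_on

current mode = Hold; filter table to that mode:
  (Hold, SIG_LOST) → (Survey, open_gripper)
  (Hold, SIG_OK) → (Standby, open_gripper)
  (Hold, SIG_FULL) → (Approach, led_on)
  (Hold, SIG_LOW) → (Recover, drive_fwd)
  (Hold, SIG_FAR) → (Approach, led_on)  ← event matches
event = SIG_FAR selects (Approach, led_on)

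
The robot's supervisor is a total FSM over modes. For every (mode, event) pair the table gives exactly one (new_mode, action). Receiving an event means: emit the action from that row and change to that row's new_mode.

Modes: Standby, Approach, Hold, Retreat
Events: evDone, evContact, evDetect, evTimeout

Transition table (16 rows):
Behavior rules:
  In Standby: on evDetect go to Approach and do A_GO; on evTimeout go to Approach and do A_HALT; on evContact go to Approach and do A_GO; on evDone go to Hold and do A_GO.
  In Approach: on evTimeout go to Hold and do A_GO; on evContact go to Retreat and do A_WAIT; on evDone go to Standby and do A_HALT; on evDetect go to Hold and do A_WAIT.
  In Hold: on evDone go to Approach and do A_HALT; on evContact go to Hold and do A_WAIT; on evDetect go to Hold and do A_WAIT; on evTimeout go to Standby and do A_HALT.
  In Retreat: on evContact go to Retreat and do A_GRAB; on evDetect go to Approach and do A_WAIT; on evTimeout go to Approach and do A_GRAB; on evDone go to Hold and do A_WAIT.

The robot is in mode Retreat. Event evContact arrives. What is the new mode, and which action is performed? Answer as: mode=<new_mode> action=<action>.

mode=Retreat action=A_GRAB

current mode = Retreat; filter table to that mode:
  (Retreat, evContact) → (Retreat, A_GRAB)  ← event matches
  (Retreat, evDetect) → (Approach, A_WAIT)
  (Retreat, evTimeout) → (Approach, A_GRAB)
  (Retreat, evDone) → (Hold, A_WAIT)
event = evContact selects (Retreat, A_GRAB)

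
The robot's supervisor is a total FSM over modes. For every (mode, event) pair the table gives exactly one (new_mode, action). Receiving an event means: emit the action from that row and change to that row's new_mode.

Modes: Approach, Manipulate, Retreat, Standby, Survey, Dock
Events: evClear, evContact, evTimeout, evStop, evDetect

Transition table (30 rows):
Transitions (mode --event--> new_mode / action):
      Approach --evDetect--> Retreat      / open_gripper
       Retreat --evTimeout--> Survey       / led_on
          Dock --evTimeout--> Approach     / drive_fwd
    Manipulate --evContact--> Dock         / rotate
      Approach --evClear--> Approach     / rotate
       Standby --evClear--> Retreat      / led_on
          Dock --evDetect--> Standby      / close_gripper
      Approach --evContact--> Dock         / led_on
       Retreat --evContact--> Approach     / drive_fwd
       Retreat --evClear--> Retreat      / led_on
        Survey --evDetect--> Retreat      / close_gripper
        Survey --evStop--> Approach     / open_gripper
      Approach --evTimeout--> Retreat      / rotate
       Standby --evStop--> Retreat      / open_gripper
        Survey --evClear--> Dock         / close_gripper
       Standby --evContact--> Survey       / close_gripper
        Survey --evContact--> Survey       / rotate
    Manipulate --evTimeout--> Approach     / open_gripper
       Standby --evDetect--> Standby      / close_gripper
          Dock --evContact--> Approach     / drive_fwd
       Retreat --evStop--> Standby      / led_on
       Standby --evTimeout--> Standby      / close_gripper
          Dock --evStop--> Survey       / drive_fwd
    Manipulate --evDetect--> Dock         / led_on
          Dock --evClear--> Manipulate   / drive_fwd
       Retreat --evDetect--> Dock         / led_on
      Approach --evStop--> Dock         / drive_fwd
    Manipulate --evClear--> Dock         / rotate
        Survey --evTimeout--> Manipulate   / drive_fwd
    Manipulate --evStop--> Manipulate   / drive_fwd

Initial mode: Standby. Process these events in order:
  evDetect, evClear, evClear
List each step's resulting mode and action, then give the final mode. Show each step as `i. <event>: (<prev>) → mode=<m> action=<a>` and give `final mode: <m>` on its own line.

final mode: Retreat

1. evDetect: (Standby) → mode=Standby action=close_gripper
2. evClear: (Standby) → mode=Retreat action=led_on
3. evClear: (Retreat) → mode=Retreat action=led_on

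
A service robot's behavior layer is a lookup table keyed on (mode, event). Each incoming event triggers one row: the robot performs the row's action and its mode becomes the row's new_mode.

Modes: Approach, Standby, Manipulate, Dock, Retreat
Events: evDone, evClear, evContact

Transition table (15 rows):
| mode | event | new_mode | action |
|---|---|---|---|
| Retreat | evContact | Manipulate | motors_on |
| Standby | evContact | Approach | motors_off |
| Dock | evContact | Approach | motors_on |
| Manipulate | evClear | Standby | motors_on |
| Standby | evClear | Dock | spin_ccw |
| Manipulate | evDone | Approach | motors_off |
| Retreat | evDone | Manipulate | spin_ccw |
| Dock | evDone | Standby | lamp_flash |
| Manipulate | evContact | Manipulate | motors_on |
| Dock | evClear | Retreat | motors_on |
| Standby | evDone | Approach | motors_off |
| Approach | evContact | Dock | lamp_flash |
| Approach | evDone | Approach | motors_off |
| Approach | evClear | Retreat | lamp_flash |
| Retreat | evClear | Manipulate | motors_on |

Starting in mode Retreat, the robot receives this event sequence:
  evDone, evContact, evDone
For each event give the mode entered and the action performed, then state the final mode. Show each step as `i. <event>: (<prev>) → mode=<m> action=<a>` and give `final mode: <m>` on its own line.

final mode: Approach

1. evDone: (Retreat) → mode=Manipulate action=spin_ccw
2. evContact: (Manipulate) → mode=Manipulate action=motors_on
3. evDone: (Manipulate) → mode=Approach action=motors_off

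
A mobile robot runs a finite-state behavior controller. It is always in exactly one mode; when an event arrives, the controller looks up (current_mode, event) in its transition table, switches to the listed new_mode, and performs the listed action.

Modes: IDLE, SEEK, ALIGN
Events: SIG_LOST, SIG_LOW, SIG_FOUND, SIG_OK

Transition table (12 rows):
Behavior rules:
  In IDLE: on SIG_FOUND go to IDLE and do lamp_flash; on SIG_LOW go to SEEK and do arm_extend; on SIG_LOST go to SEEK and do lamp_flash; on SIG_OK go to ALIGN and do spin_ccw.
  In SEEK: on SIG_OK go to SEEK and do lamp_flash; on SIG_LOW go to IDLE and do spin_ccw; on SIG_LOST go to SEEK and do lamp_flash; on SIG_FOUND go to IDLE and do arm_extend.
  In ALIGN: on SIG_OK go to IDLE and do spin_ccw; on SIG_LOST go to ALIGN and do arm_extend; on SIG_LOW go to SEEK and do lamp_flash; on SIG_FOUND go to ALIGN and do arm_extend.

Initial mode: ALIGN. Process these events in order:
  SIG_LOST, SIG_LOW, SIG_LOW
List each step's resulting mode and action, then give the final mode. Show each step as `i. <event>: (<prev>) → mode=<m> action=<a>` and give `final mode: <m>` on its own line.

final mode: IDLE

1. SIG_LOST: (ALIGN) → mode=ALIGN action=arm_extend
2. SIG_LOW: (ALIGN) → mode=SEEK action=lamp_flash
3. SIG_LOW: (SEEK) → mode=IDLE action=spin_ccw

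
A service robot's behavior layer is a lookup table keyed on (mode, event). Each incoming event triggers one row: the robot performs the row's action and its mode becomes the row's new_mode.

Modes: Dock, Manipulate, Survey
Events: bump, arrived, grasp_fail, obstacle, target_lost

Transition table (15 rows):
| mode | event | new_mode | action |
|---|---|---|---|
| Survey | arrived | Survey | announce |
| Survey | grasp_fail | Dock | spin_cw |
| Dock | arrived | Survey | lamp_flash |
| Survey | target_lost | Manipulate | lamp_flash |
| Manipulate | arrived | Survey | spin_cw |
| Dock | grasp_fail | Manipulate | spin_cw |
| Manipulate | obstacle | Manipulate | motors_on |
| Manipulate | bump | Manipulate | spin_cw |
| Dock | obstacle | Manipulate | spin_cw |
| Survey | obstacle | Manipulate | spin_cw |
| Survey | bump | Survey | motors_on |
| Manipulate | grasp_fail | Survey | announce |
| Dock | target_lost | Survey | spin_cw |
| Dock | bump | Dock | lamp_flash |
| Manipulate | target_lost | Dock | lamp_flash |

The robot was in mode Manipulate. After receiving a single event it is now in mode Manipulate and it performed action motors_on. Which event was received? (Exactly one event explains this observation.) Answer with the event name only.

obstacle

try bump: (Manipulate, bump) → (Manipulate, spin_cw)
try arrived: (Manipulate, arrived) → (Survey, spin_cw)
try grasp_fail: (Manipulate, grasp_fail) → (Survey, announce)
try obstacle: (Manipulate, obstacle) → (Manipulate, motors_on)  ← matches
try target_lost: (Manipulate, target_lost) → (Dock, lamp_flash)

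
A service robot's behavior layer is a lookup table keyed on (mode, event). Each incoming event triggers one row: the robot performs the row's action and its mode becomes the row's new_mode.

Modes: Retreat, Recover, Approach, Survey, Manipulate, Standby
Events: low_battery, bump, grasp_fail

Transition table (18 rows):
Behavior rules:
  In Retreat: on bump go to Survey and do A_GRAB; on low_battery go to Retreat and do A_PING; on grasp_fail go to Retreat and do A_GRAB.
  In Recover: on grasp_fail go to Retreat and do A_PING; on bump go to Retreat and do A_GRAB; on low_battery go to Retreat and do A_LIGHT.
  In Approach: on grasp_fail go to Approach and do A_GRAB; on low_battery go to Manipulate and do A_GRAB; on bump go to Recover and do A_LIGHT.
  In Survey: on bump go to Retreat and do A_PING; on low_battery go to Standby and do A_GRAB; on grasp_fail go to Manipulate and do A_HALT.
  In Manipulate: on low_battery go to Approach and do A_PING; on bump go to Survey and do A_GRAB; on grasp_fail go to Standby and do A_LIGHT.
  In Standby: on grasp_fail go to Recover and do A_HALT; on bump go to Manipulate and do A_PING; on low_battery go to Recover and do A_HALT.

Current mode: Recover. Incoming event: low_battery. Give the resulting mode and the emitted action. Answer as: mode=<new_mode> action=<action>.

mode=Retreat action=A_LIGHT

current mode = Recover; filter table to that mode:
  (Recover, grasp_fail) → (Retreat, A_PING)
  (Recover, bump) → (Retreat, A_GRAB)
  (Recover, low_battery) → (Retreat, A_LIGHT)  ← event matches
event = low_battery selects (Retreat, A_LIGHT)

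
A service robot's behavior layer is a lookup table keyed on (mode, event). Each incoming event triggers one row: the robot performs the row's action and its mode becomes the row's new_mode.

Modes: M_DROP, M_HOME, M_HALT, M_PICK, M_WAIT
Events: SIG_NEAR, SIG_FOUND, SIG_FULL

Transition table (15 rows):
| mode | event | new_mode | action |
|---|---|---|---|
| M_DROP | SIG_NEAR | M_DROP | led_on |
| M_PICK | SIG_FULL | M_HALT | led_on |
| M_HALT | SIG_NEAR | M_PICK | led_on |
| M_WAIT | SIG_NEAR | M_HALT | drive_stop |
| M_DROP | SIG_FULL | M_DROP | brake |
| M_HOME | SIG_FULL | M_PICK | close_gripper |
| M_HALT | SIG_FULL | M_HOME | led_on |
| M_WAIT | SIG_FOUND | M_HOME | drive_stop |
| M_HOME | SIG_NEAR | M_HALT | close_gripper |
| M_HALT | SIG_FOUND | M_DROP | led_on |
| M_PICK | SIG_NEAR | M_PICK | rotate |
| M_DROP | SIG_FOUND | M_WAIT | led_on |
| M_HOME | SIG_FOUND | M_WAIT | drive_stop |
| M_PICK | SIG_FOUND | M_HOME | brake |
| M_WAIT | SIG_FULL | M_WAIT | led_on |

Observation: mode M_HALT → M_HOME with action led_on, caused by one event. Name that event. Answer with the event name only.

SIG_FULL

try SIG_NEAR: (M_HALT, SIG_NEAR) → (M_PICK, led_on)
try SIG_FOUND: (M_HALT, SIG_FOUND) → (M_DROP, led_on)
try SIG_FULL: (M_HALT, SIG_FULL) → (M_HOME, led_on)  ← matches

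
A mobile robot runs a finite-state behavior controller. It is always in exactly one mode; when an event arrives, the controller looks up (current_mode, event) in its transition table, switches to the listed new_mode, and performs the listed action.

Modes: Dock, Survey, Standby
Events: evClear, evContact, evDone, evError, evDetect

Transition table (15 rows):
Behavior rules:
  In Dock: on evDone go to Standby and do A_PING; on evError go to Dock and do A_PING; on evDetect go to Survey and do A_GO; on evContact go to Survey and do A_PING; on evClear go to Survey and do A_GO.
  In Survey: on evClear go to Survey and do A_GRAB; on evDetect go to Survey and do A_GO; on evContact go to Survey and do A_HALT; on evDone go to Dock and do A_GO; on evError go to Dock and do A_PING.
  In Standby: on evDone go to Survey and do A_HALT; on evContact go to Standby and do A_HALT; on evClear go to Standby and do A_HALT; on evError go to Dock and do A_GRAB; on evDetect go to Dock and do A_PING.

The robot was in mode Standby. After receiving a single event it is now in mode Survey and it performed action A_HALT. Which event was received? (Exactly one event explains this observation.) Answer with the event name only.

evDone

try evClear: (Standby, evClear) → (Standby, A_HALT)
try evContact: (Standby, evContact) → (Standby, A_HALT)
try evDone: (Standby, evDone) → (Survey, A_HALT)  ← matches
try evError: (Standby, evError) → (Dock, A_GRAB)
try evDetect: (Standby, evDetect) → (Dock, A_PING)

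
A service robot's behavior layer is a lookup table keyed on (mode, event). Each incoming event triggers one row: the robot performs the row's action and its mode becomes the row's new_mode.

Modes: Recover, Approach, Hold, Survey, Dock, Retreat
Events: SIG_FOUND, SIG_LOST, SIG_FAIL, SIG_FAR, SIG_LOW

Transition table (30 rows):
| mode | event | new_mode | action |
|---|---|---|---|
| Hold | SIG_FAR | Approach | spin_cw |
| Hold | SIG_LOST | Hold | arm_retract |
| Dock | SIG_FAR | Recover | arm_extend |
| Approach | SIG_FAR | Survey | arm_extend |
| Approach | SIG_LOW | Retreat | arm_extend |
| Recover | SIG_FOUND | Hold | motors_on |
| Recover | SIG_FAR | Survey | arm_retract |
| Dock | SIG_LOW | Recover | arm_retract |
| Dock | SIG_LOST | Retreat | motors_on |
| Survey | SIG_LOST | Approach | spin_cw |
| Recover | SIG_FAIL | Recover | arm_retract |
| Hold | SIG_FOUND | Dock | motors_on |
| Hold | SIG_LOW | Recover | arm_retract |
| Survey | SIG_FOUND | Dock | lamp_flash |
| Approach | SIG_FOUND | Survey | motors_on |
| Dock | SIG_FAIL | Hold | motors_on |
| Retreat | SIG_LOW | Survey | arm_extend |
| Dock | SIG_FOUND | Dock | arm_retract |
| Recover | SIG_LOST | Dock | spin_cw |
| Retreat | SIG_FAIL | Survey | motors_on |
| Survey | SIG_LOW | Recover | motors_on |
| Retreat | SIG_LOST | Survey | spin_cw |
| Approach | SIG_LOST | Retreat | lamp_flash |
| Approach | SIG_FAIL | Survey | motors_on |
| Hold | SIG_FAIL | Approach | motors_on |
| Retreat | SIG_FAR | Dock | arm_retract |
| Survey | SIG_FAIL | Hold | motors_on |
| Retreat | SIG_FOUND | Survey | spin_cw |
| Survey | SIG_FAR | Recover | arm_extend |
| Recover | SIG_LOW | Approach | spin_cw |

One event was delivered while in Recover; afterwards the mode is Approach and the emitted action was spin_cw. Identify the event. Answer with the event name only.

try SIG_FOUND: (Recover, SIG_FOUND) → (Hold, motors_on)
try SIG_LOST: (Recover, SIG_LOST) → (Dock, spin_cw)
try SIG_FAIL: (Recover, SIG_FAIL) → (Recover, arm_retract)
try SIG_FAR: (Recover, SIG_FAR) → (Survey, arm_retract)
try SIG_LOW: (Recover, SIG_LOW) → (Approach, spin_cw)  ← matches

SIG_LOW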